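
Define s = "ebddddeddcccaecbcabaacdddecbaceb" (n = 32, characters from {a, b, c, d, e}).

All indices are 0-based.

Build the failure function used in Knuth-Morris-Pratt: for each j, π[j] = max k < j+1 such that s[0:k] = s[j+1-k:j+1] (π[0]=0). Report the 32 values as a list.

[0, 0, 0, 0, 0, 0, 1, 0, 0, 0, 0, 0, 0, 1, 0, 0, 0, 0, 0, 0, 0, 0, 0, 0, 0, 1, 0, 0, 0, 0, 1, 2]

π[0] = 0
j=1 s[j]='b': π[1]=0 (border '')
j=2 s[j]='d': π[2]=0 (border '')
j=3 s[j]='d': π[3]=0 (border '')
j=4 s[j]='d': π[4]=0 (border '')
j=5 s[j]='d': π[5]=0 (border '')
j=6 s[j]='e': π[6]=1 (border 'e')
j=7 s[j]='d': k: 1→0; π[7]=0 (border '')
j=8 s[j]='d': π[8]=0 (border '')
j=9 s[j]='c': π[9]=0 (border '')
j=10 s[j]='c': π[10]=0 (border '')
j=11 s[j]='c': π[11]=0 (border '')
j=12 s[j]='a': π[12]=0 (border '')
j=13 s[j]='e': π[13]=1 (border 'e')
j=14 s[j]='c': k: 1→0; π[14]=0 (border '')
j=15 s[j]='b': π[15]=0 (border '')
j=16 s[j]='c': π[16]=0 (border '')
j=17 s[j]='a': π[17]=0 (border '')
j=18 s[j]='b': π[18]=0 (border '')
j=19 s[j]='a': π[19]=0 (border '')
j=20 s[j]='a': π[20]=0 (border '')
j=21 s[j]='c': π[21]=0 (border '')
j=22 s[j]='d': π[22]=0 (border '')
j=23 s[j]='d': π[23]=0 (border '')
j=24 s[j]='d': π[24]=0 (border '')
j=25 s[j]='e': π[25]=1 (border 'e')
j=26 s[j]='c': k: 1→0; π[26]=0 (border '')
j=27 s[j]='b': π[27]=0 (border '')
j=28 s[j]='a': π[28]=0 (border '')
j=29 s[j]='c': π[29]=0 (border '')
j=30 s[j]='e': π[30]=1 (border 'e')
j=31 s[j]='b': π[31]=2 (border 'eb')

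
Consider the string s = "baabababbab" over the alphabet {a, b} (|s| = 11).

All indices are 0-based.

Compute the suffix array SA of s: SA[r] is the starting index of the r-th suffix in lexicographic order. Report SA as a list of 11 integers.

rank→(start, suffix):
  0 → (1, 'aabababbab')
  1 → (9, 'ab')
  2 → (2, 'abababbab')
  3 → (4, 'ababbab')
  4 → (6, 'abbab')
  5 → (10, 'b')
  6 → (0, 'baabababbab')
  7 → (8, 'bab')
  8 → (3, 'bababbab')
  9 → (5, 'babbab')
  10 → (7, 'bbab')

[1, 9, 2, 4, 6, 10, 0, 8, 3, 5, 7]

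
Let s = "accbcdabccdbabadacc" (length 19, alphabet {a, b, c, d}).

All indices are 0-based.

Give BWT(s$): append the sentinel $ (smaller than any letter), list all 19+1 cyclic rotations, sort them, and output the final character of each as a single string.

rank  rotation              last
    0  $accbcdabccdbabadacc  c
    1  abadacc$accbcdabccdb  b
    2  abccdbabadacc$accbcd  d
    3  acc$accbcdabccdbabad  d
    4  accbcdabccdbabadacc$  $
    5  adacc$accbcdabccdbab  b
    6  babadacc$accbcdabccd  d
    7  badacc$accbcdabccdba  a
    8  bccdbabadacc$accbcda  a
    9  bcdabccdbabadacc$acc  c
   10  c$accbcdabccdbabadac  c
   11  cbcdabccdbabadacc$ac  c
   12  cc$accbcdabccdbabada  a
   13  ccbcdabccdbabadacc$a  a
   14  ccdbabadacc$accbcdab  b
   15  cdabccdbabadacc$accb  b
   16  cdbabadacc$accbcdabc  c
   17  dabccdbabadacc$accbc  c
   18  dacc$accbcdabccdbaba  a
   19  dbabadacc$accbcdabcc  c

cbdd$bdaacccaabbccac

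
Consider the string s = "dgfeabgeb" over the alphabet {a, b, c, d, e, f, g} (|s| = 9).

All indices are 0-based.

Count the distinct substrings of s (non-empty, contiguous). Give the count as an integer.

rank→(start, suffix):
  0 → (4, 'abgeb')
  1 → (8, 'b')
  2 → (5, 'bgeb')
  3 → (0, 'dgfeabgeb')
  4 → (3, 'eabgeb')
  5 → (7, 'eb')
  6 → (2, 'feabgeb')
  7 → (6, 'geb')
  8 → (1, 'gfeabgeb')

SA = [4, 8, 5, 0, 3, 7, 2, 6, 1]
rank  pair      lcp
   1  s[4:],s[8:]  0  ''
   2  s[8:],s[5:]  1  'b'
   3  s[5:],s[0:]  0  ''
   4  s[0:],s[3:]  0  ''
   5  s[3:],s[7:]  1  'e'
   6  s[7:],s[2:]  0  ''
   7  s[2:],s[6:]  0  ''
   8  s[6:],s[1:]  1  'g'

n(n+1)/2 = 9·10/2 = 45
Σ LCP = 0 + 0 + 1 + 0 + 0 + 1 + 0 + 0 + 1 = 3
distinct = 45 − 3 = 42

42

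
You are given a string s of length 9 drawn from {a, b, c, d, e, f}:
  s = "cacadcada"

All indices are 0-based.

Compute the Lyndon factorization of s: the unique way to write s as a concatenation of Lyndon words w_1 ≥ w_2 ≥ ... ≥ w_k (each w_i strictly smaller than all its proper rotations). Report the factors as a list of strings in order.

["c", "acadcad", "a"]

emit factor 1: 'c' (i=0, period=1)
emit factor 2: 'acadcad' (i=1, period=7)
emit factor 3: 'a' (i=8, period=1)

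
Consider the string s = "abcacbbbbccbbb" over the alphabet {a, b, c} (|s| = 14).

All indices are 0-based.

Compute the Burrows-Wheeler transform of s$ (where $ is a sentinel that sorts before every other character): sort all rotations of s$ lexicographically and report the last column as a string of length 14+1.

b$cbbccbbabbcab

rank  rotation         last
    0  $abcacbbbbccbbb  b
    1  abcacbbbbccbbb$  $
    2  acbbbbccbbb$abc  c
    3  b$abcacbbbbccbb  b
    4  bb$abcacbbbbccb  b
    5  bbb$abcacbbbbcc  c
    6  bbbbccbbb$abcac  c
    7  bbbccbbb$abcacb  b
    8  bbccbbb$abcacbb  b
    9  bcacbbbbccbbb$a  a
   10  bccbbb$abcacbbb  b
   11  cacbbbbccbbb$ab  b
   12  cbbb$abcacbbbbc  c
   13  cbbbbccbbb$abca  a
   14  ccbbb$abcacbbbb  b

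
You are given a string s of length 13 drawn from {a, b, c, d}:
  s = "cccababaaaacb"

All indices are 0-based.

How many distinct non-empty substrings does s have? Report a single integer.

74

rank | idx | suffix
   0 |   7 | aaaacb
   1 |   8 | aaacb
   2 |   9 | aacb
   3 |   5 | abaaaacb
   4 |   3 | ababaaaacb
   5 |  10 | acb
   6 |  12 | b
   7 |   6 | baaaacb
   8 |   4 | babaaaacb
   9 |   2 | cababaaaacb
  10 |  11 | cb
  11 |   1 | ccababaaaacb
  12 |   0 | cccababaaaacb

SA = [7, 8, 9, 5, 3, 10, 12, 6, 4, 2, 11, 1, 0]
[i] adj suffixes → lcp
  [1] 7/8 → 3 ('aaa')
  [2] 8/9 → 2 ('aa')
  [3] 9/5 → 1 ('a')
  [4] 5/3 → 3 ('aba')
  [5] 3/10 → 1 ('a')
  [6] 10/12 → 0 ('')
  [7] 12/6 → 1 ('b')
  [8] 6/4 → 2 ('ba')
  [9] 4/2 → 0 ('')
  [10] 2/11 → 1 ('c')
  [11] 11/1 → 1 ('c')
  [12] 1/0 → 2 ('cc')

n(n+1)/2 = 13·14/2 = 91
Σ LCP = 0 + 3 + 2 + 1 + 3 + 1 + 0 + 1 + 2 + 0 + 1 + 1 + 2 = 17
distinct = 91 − 17 = 74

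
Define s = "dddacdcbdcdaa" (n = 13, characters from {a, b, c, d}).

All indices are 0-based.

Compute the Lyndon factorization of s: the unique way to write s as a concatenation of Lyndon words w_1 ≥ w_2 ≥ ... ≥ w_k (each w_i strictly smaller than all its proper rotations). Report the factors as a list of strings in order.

emit factor 1: 'd' (i=0, period=1)
emit factor 2: 'd' (i=1, period=1)
emit factor 3: 'd' (i=2, period=1)
emit factor 4: 'acdcbdcd' (i=3, period=8)
emit factor 5: 'a' (i=11, period=1)
emit factor 6: 'a' (i=12, period=1)

["d", "d", "d", "acdcbdcd", "a", "a"]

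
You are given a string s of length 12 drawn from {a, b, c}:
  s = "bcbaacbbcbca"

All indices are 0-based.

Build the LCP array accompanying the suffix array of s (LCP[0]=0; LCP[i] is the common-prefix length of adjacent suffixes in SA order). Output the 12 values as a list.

rank→(start, suffix):
  0 → (11, 'a')
  1 → (3, 'aacbbcbca')
  2 → (4, 'acbbcbca')
  3 → (2, 'baacbbcbca')
  4 → (6, 'bbcbca')
  5 → (9, 'bca')
  6 → (0, 'bcbaacbbcbca')
  7 → (7, 'bcbca')
  8 → (10, 'ca')
  9 → (1, 'cbaacbbcbca')
  10 → (5, 'cbbcbca')
  11 → (8, 'cbca')

SA = [11, 3, 4, 2, 6, 9, 0, 7, 10, 1, 5, 8]
i: (SA[i-1],SA[i]) lcp shared
  1: (11,3) 1 'a'
  2: (3,4) 1 'a'
  3: (4,2) 0 ''
  4: (2,6) 1 'b'
  5: (6,9) 1 'b'
  6: (9,0) 2 'bc'
  7: (0,7) 3 'bcb'
  8: (7,10) 0 ''
  9: (10,1) 1 'c'
  10: (1,5) 2 'cb'
  11: (5,8) 2 'cb'

[0, 1, 1, 0, 1, 1, 2, 3, 0, 1, 2, 2]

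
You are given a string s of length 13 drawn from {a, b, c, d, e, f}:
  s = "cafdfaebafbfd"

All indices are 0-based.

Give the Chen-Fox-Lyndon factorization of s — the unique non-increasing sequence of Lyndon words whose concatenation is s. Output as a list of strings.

["c", "afdf", "aebafbfd"]

emit factor 1: 'c' (i=0, period=1)
emit factor 2: 'afdf' (i=1, period=4)
emit factor 3: 'aebafbfd' (i=5, period=8)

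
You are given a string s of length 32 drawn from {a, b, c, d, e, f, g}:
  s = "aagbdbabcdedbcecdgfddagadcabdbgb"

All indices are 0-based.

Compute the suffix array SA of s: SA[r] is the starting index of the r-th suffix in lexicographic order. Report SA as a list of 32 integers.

sorted suffixes:
  #0 SA[0]=0  'aagbdbabcdedbcecdgfddagadcabdbgb'
  #1 SA[1]=6  'abcdedbcecdgfddagadcabdbgb'
  #2 SA[2]=26  'abdbgb'
  #3 SA[3]=23  'adcabdbgb'
  #4 SA[4]=21  'agadcabdbgb'
  #5 SA[5]=1  'agbdbabcdedbcecdgfddagadcabdbgb'
  #6 SA[6]=31  'b'
  #7 SA[7]=5  'babcdedbcecdgfddagadcabdbgb'
  #8 SA[8]=7  'bcdedbcecdgfddagadcabdbgb'
  #9 SA[9]=12  'bcecdgfddagadcabdbgb'
  #10 SA[10]=3  'bdbabcdedbcecdgfddagadcabdbgb'
  #11 SA[11]=27  'bdbgb'
  #12 SA[12]=29  'bgb'
  #13 SA[13]=25  'cabdbgb'
  #14 SA[14]=8  'cdedbcecdgfddagadcabdbgb'
  #15 SA[15]=15  'cdgfddagadcabdbgb'
  #16 SA[16]=13  'cecdgfddagadcabdbgb'
  #17 SA[17]=20  'dagadcabdbgb'
  #18 SA[18]=4  'dbabcdedbcecdgfddagadcabdbgb'
  #19 SA[19]=11  'dbcecdgfddagadcabdbgb'
  #20 SA[20]=28  'dbgb'
  #21 SA[21]=24  'dcabdbgb'
  #22 SA[22]=19  'ddagadcabdbgb'
  #23 SA[23]=9  'dedbcecdgfddagadcabdbgb'
  #24 SA[24]=16  'dgfddagadcabdbgb'
  #25 SA[25]=14  'ecdgfddagadcabdbgb'
  #26 SA[26]=10  'edbcecdgfddagadcabdbgb'
  #27 SA[27]=18  'fddagadcabdbgb'
  #28 SA[28]=22  'gadcabdbgb'
  #29 SA[29]=30  'gb'
  #30 SA[30]=2  'gbdbabcdedbcecdgfddagadcabdbgb'
  #31 SA[31]=17  'gfddagadcabdbgb'

[0, 6, 26, 23, 21, 1, 31, 5, 7, 12, 3, 27, 29, 25, 8, 15, 13, 20, 4, 11, 28, 24, 19, 9, 16, 14, 10, 18, 22, 30, 2, 17]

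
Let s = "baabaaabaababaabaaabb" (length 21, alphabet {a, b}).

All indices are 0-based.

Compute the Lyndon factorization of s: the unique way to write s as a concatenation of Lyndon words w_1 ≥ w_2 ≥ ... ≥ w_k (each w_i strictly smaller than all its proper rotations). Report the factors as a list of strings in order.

emit factor 1: 'b' (i=0, period=1)
emit factor 2: 'aab' (i=1, period=3)
emit factor 3: 'aaabaababaabaaabb' (i=4, period=17)

["b", "aab", "aaabaababaabaaabb"]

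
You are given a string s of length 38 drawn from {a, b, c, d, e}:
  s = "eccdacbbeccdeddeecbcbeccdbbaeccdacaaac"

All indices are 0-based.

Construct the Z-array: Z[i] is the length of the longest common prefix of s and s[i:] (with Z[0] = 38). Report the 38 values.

Z[0]=38
i=1: fresh scan; Z[1]=0
i=2: fresh scan; Z[2]=0
i=3: fresh scan; Z[3]=0
i=4: fresh scan; Z[4]=0
i=5: fresh scan; Z[5]=0
i=6: fresh scan; Z[6]=0
i=7: fresh scan; Z[7]=0
i=8: fresh scan; Z[8]=4 grow→box=[8,12)
i=9: min(r-i=3, Z[1]=0)=0; Z[9]=0
i=10: min(r-i=2, Z[2]=0)=0; Z[10]=0
i=11: min(r-i=1, Z[3]=0)=0; Z[11]=0
i=12: fresh scan; Z[12]=1 grow→box=[12,13)
i=13: fresh scan; Z[13]=0
i=14: fresh scan; Z[14]=0
i=15: fresh scan; Z[15]=1 grow→box=[15,16)
i=16: fresh scan; Z[16]=2 grow→box=[16,18)
i=17: min(r-i=1, Z[1]=0)=0; Z[17]=0
i=18: fresh scan; Z[18]=0
i=19: fresh scan; Z[19]=0
i=20: fresh scan; Z[20]=0
i=21: fresh scan; Z[21]=4 grow→box=[21,25)
i=22: min(r-i=3, Z[1]=0)=0; Z[22]=0
i=23: min(r-i=2, Z[2]=0)=0; Z[23]=0
i=24: min(r-i=1, Z[3]=0)=0; Z[24]=0
i=25: fresh scan; Z[25]=0
i=26: fresh scan; Z[26]=0
i=27: fresh scan; Z[27]=0
i=28: fresh scan; Z[28]=6 grow→box=[28,34)
i=29: min(r-i=5, Z[1]=0)=0; Z[29]=0
i=30: min(r-i=4, Z[2]=0)=0; Z[30]=0
i=31: min(r-i=3, Z[3]=0)=0; Z[31]=0
i=32: min(r-i=2, Z[4]=0)=0; Z[32]=0
i=33: min(r-i=1, Z[5]=0)=0; Z[33]=0
i=34: fresh scan; Z[34]=0
i=35: fresh scan; Z[35]=0
i=36: fresh scan; Z[36]=0
i=37: fresh scan; Z[37]=0

[38, 0, 0, 0, 0, 0, 0, 0, 4, 0, 0, 0, 1, 0, 0, 1, 2, 0, 0, 0, 0, 4, 0, 0, 0, 0, 0, 0, 6, 0, 0, 0, 0, 0, 0, 0, 0, 0]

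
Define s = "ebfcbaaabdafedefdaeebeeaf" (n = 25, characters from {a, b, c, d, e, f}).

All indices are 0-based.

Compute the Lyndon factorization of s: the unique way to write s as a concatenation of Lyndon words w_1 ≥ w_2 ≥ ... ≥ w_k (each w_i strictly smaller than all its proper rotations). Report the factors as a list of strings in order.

emit factor 1: 'e' (i=0, period=1)
emit factor 2: 'bfc' (i=1, period=3)
emit factor 3: 'b' (i=4, period=1)
emit factor 4: 'aaabdafedefdaeebeeaf' (i=5, period=20)

["e", "bfc", "b", "aaabdafedefdaeebeeaf"]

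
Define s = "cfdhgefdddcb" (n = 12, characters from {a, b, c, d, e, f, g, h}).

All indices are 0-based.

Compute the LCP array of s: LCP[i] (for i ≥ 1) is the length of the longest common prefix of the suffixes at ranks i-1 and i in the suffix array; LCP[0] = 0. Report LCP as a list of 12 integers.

[0, 0, 1, 0, 1, 2, 1, 0, 0, 2, 0, 0]

rank→(start, suffix):
  0 → (11, 'b')
  1 → (10, 'cb')
  2 → (0, 'cfdhgefdddcb')
  3 → (9, 'dcb')
  4 → (8, 'ddcb')
  5 → (7, 'dddcb')
  6 → (2, 'dhgefdddcb')
  7 → (5, 'efdddcb')
  8 → (6, 'fdddcb')
  9 → (1, 'fdhgefdddcb')
  10 → (4, 'gefdddcb')
  11 → (3, 'hgefdddcb')

SA = [11, 10, 0, 9, 8, 7, 2, 5, 6, 1, 4, 3]
[i] adj suffixes → lcp
  [1] 11/10 → 0 ('')
  [2] 10/0 → 1 ('c')
  [3] 0/9 → 0 ('')
  [4] 9/8 → 1 ('d')
  [5] 8/7 → 2 ('dd')
  [6] 7/2 → 1 ('d')
  [7] 2/5 → 0 ('')
  [8] 5/6 → 0 ('')
  [9] 6/1 → 2 ('fd')
  [10] 1/4 → 0 ('')
  [11] 4/3 → 0 ('')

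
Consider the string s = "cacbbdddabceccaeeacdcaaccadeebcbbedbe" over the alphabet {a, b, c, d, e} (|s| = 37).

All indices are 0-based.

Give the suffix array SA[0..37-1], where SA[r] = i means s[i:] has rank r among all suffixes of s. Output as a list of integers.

[21, 8, 1, 22, 17, 25, 14, 3, 31, 29, 9, 4, 35, 32, 20, 0, 24, 13, 2, 30, 23, 12, 18, 10, 7, 34, 19, 6, 5, 26, 36, 16, 28, 11, 33, 15, 27]

sorted suffixes:
  #0 SA[0]=21  'aaccadeebcbbedbe'
  #1 SA[1]=8  'abceccaeeacdcaaccadeebcbbedbe'
  #2 SA[2]=1  'acbbdddabceccaeeacdcaaccadeebcbbedbe'
  #3 SA[3]=22  'accadeebcbbedbe'
  #4 SA[4]=17  'acdcaaccadeebcbbedbe'
  #5 SA[5]=25  'adeebcbbedbe'
  #6 SA[6]=14  'aeeacdcaaccadeebcbbedbe'
  #7 SA[7]=3  'bbdddabceccaeeacdcaaccadeebcbbedbe'
  #8 SA[8]=31  'bbedbe'
  #9 SA[9]=29  'bcbbedbe'
  #10 SA[10]=9  'bceccaeeacdcaaccadeebcbbedbe'
  #11 SA[11]=4  'bdddabceccaeeacdcaaccadeebcbbedbe'
  #12 SA[12]=35  'be'
  #13 SA[13]=32  'bedbe'
  #14 SA[14]=20  'caaccadeebcbbedbe'
  #15 SA[15]=0  'cacbbdddabceccaeeacdcaaccadeebcbbedbe'
  #16 SA[16]=24  'cadeebcbbedbe'
  #17 SA[17]=13  'caeeacdcaaccadeebcbbedbe'
  #18 SA[18]=2  'cbbdddabceccaeeacdcaaccadeebcbbedbe'
  #19 SA[19]=30  'cbbedbe'
  #20 SA[20]=23  'ccadeebcbbedbe'
  #21 SA[21]=12  'ccaeeacdcaaccadeebcbbedbe'
  #22 SA[22]=18  'cdcaaccadeebcbbedbe'
  #23 SA[23]=10  'ceccaeeacdcaaccadeebcbbedbe'
  #24 SA[24]=7  'dabceccaeeacdcaaccadeebcbbedbe'
  #25 SA[25]=34  'dbe'
  #26 SA[26]=19  'dcaaccadeebcbbedbe'
  #27 SA[27]=6  'ddabceccaeeacdcaaccadeebcbbedbe'
  #28 SA[28]=5  'dddabceccaeeacdcaaccadeebcbbedbe'
  #29 SA[29]=26  'deebcbbedbe'
  #30 SA[30]=36  'e'
  #31 SA[31]=16  'eacdcaaccadeebcbbedbe'
  #32 SA[32]=28  'ebcbbedbe'
  #33 SA[33]=11  'eccaeeacdcaaccadeebcbbedbe'
  #34 SA[34]=33  'edbe'
  #35 SA[35]=15  'eeacdcaaccadeebcbbedbe'
  #36 SA[36]=27  'eebcbbedbe'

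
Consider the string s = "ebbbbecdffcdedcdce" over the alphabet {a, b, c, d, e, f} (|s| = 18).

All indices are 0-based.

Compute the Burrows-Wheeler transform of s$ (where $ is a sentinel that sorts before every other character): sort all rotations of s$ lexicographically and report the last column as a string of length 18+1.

eebbbdfedecccc$bdfd

rank  rotation             last
    0  $ebbbbecdffcdedcdce  e
    1  bbbbecdffcdedcdce$e  e
    2  bbbecdffcdedcdce$eb  b
    3  bbecdffcdedcdce$ebb  b
    4  becdffcdedcdce$ebbb  b
    5  cdce$ebbbbecdffcded  d
    6  cdedcdce$ebbbbecdff  f
    7  cdffcdedcdce$ebbbbe  e
    8  ce$ebbbbecdffcdedcd  d
    9  dcdce$ebbbbecdffcde  e
   10  dce$ebbbbecdffcdedc  c
   11  dedcdce$ebbbbecdffc  c
   12  dffcdedcdce$ebbbbec  c
   13  e$ebbbbecdffcdedcdc  c
   14  ebbbbecdffcdedcdce$  $
   15  ecdffcdedcdce$ebbbb  b
   16  edcdce$ebbbbecdffcd  d
   17  fcdedcdce$ebbbbecdf  f
   18  ffcdedcdce$ebbbbecd  d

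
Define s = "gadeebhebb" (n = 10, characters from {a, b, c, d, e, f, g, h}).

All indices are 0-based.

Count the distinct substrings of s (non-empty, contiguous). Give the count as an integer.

rank→(start, suffix):
  0 → (1, 'adeebhebb')
  1 → (9, 'b')
  2 → (8, 'bb')
  3 → (5, 'bhebb')
  4 → (2, 'deebhebb')
  5 → (7, 'ebb')
  6 → (4, 'ebhebb')
  7 → (3, 'eebhebb')
  8 → (0, 'gadeebhebb')
  9 → (6, 'hebb')

SA = [1, 9, 8, 5, 2, 7, 4, 3, 0, 6]
[i] adj suffixes → lcp
  [1] 1/9 → 0 ('')
  [2] 9/8 → 1 ('b')
  [3] 8/5 → 1 ('b')
  [4] 5/2 → 0 ('')
  [5] 2/7 → 0 ('')
  [6] 7/4 → 2 ('eb')
  [7] 4/3 → 1 ('e')
  [8] 3/0 → 0 ('')
  [9] 0/6 → 0 ('')

n(n+1)/2 = 10·11/2 = 55
Σ LCP = 0 + 0 + 1 + 1 + 0 + 0 + 2 + 1 + 0 + 0 = 5
distinct = 55 − 5 = 50

50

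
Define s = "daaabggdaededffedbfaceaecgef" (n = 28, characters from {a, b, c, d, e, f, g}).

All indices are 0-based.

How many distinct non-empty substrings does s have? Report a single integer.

380

rank | idx | suffix
   0 |   1 | aaabggdaededffedbfaceaecgef
   1 |   2 | aabggdaededffedbfaceaecgef
   2 |   3 | abggdaededffedbfaceaecgef
   3 |  19 | aceaecgef
   4 |  22 | aecgef
   5 |   8 | aededffedbfaceaecgef
   6 |  17 | bfaceaecgef
   7 |   4 | bggdaededffedbfaceaecgef
   8 |  20 | ceaecgef
   9 |  24 | cgef
  10 |   0 | daaabggdaededffedbfaceaecgef
  11 |   7 | daededffedbfaceaecgef
  12 |  16 | dbfaceaecgef
  13 |  10 | dedffedbfaceaecgef
  14 |  12 | dffedbfaceaecgef
  15 |  21 | eaecgef
  16 |  23 | ecgef
  17 |  15 | edbfaceaecgef
  18 |   9 | ededffedbfaceaecgef
  19 |  11 | edffedbfaceaecgef
  20 |  26 | ef
  21 |  27 | f
  22 |  18 | faceaecgef
  23 |  14 | fedbfaceaecgef
  24 |  13 | ffedbfaceaecgef
  25 |   6 | gdaededffedbfaceaecgef
  26 |  25 | gef
  27 |   5 | ggdaededffedbfaceaecgef

SA = [1, 2, 3, 19, 22, 8, 17, 4, 20, 24, 0, 7, 16, 10, 12, 21, 23, 15, 9, 11, 26, 27, 18, 14, 13, 6, 25, 5]
[i] adj suffixes → lcp
  [1] 1/2 → 2 ('aa')
  [2] 2/3 → 1 ('a')
  [3] 3/19 → 1 ('a')
  [4] 19/22 → 1 ('a')
  [5] 22/8 → 2 ('ae')
  [6] 8/17 → 0 ('')
  [7] 17/4 → 1 ('b')
  [8] 4/20 → 0 ('')
  [9] 20/24 → 1 ('c')
  [10] 24/0 → 0 ('')
  [11] 0/7 → 2 ('da')
  [12] 7/16 → 1 ('d')
  [13] 16/10 → 1 ('d')
  [14] 10/12 → 1 ('d')
  [15] 12/21 → 0 ('')
  [16] 21/23 → 1 ('e')
  [17] 23/15 → 1 ('e')
  [18] 15/9 → 2 ('ed')
  [19] 9/11 → 2 ('ed')
  [20] 11/26 → 1 ('e')
  [21] 26/27 → 0 ('')
  [22] 27/18 → 1 ('f')
  [23] 18/14 → 1 ('f')
  [24] 14/13 → 1 ('f')
  [25] 13/6 → 0 ('')
  [26] 6/25 → 1 ('g')
  [27] 25/5 → 1 ('g')

n(n+1)/2 = 28·29/2 = 406
Σ LCP = 0 + 2 + 1 + 1 + 1 + 2 + 0 + 1 + 0 + 1 + 0 + 2 + 1 + 1 + 1 + 0 + 1 + 1 + 2 + 2 + 1 + 0 + 1 + 1 + 1 + 0 + 1 + 1 = 26
distinct = 406 − 26 = 380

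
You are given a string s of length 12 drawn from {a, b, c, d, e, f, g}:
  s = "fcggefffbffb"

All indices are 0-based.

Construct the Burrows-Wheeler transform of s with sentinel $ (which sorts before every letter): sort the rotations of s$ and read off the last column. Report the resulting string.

bfffgff$bfegc

rank  rotation       last
    0  $fcggefffbffb  b
    1  b$fcggefffbff  f
    2  bffb$fcggefff  f
    3  cggefffbffb$f  f
    4  efffbffb$fcgg  g
    5  fb$fcggefffbf  f
    6  fbffb$fcggeff  f
    7  fcggefffbffb$  $
    8  ffb$fcggefffb  b
    9  ffbffb$fcggef  f
   10  fffbffb$fcgge  e
   11  gefffbffb$fcg  g
   12  ggefffbffb$fc  c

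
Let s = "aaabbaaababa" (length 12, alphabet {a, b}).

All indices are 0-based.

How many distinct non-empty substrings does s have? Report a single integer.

sorted suffixes:
  #0 SA[0]=11  'a'
  #1 SA[1]=5  'aaababa'
  #2 SA[2]=0  'aaabbaaababa'
  #3 SA[3]=6  'aababa'
  #4 SA[4]=1  'aabbaaababa'
  #5 SA[5]=9  'aba'
  #6 SA[6]=7  'ababa'
  #7 SA[7]=2  'abbaaababa'
  #8 SA[8]=10  'ba'
  #9 SA[9]=4  'baaababa'
  #10 SA[10]=8  'baba'
  #11 SA[11]=3  'bbaaababa'

SA = [11, 5, 0, 6, 1, 9, 7, 2, 10, 4, 8, 3]
i: (SA[i-1],SA[i]) lcp shared
  1: (11,5) 1 'a'
  2: (5,0) 4 'aaab'
  3: (0,6) 2 'aa'
  4: (6,1) 3 'aab'
  5: (1,9) 1 'a'
  6: (9,7) 3 'aba'
  7: (7,2) 2 'ab'
  8: (2,10) 0 ''
  9: (10,4) 2 'ba'
  10: (4,8) 2 'ba'
  11: (8,3) 1 'b'

n(n+1)/2 = 12·13/2 = 78
Σ LCP = 0 + 1 + 4 + 2 + 3 + 1 + 3 + 2 + 0 + 2 + 2 + 1 = 21
distinct = 78 − 21 = 57

57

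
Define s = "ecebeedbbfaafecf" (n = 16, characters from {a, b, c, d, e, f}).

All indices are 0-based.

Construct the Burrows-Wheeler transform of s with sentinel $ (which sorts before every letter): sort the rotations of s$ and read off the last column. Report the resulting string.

ffadebeeec$febcba

rank  rotation           last
    0  $ecebeedbbfaafecf  f
    1  aafecf$ecebeedbbf  f
    2  afecf$ecebeedbbfa  a
    3  bbfaafecf$ecebeed  d
    4  beedbbfaafecf$ece  e
    5  bfaafecf$ecebeedb  b
    6  cebeedbbfaafecf$e  e
    7  cf$ecebeedbbfaafe  e
    8  dbbfaafecf$ecebee  e
    9  ebeedbbfaafecf$ec  c
   10  ecebeedbbfaafecf$  $
   11  ecf$ecebeedbbfaaf  f
   12  edbbfaafecf$ecebe  e
   13  eedbbfaafecf$eceb  b
   14  f$ecebeedbbfaafec  c
   15  faafecf$ecebeedbb  b
   16  fecf$ecebeedbbfaa  a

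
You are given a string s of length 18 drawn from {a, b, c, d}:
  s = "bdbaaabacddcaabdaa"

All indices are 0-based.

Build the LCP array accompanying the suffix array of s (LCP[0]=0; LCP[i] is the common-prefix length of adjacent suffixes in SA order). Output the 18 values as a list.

sorted suffixes:
  #0 SA[0]=17  'a'
  #1 SA[1]=16  'aa'
  #2 SA[2]=3  'aaabacddcaabdaa'
  #3 SA[3]=4  'aabacddcaabdaa'
  #4 SA[4]=12  'aabdaa'
  #5 SA[5]=5  'abacddcaabdaa'
  #6 SA[6]=13  'abdaa'
  #7 SA[7]=7  'acddcaabdaa'
  #8 SA[8]=2  'baaabacddcaabdaa'
  #9 SA[9]=6  'bacddcaabdaa'
  #10 SA[10]=14  'bdaa'
  #11 SA[11]=0  'bdbaaabacddcaabdaa'
  #12 SA[12]=11  'caabdaa'
  #13 SA[13]=8  'cddcaabdaa'
  #14 SA[14]=15  'daa'
  #15 SA[15]=1  'dbaaabacddcaabdaa'
  #16 SA[16]=10  'dcaabdaa'
  #17 SA[17]=9  'ddcaabdaa'

SA = [17, 16, 3, 4, 12, 5, 13, 7, 2, 6, 14, 0, 11, 8, 15, 1, 10, 9]
rank  pair      lcp
   1  s[17:],s[16:]  1  'a'
   2  s[16:],s[3:]  2  'aa'
   3  s[3:],s[4:]  2  'aa'
   4  s[4:],s[12:]  3  'aab'
   5  s[12:],s[5:]  1  'a'
   6  s[5:],s[13:]  2  'ab'
   7  s[13:],s[7:]  1  'a'
   8  s[7:],s[2:]  0  ''
   9  s[2:],s[6:]  2  'ba'
  10  s[6:],s[14:]  1  'b'
  11  s[14:],s[0:]  2  'bd'
  12  s[0:],s[11:]  0  ''
  13  s[11:],s[8:]  1  'c'
  14  s[8:],s[15:]  0  ''
  15  s[15:],s[1:]  1  'd'
  16  s[1:],s[10:]  1  'd'
  17  s[10:],s[9:]  1  'd'

[0, 1, 2, 2, 3, 1, 2, 1, 0, 2, 1, 2, 0, 1, 0, 1, 1, 1]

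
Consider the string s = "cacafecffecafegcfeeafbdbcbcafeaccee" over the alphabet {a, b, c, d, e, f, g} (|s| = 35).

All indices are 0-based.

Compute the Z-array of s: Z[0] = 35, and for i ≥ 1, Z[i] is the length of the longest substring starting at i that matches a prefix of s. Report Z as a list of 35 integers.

Z[0]=35
i=1: fresh scan; Z[1]=0
i=2: fresh scan; Z[2]=2 grow→box=[2,4)
i=3: min(r-i=1, Z[1]=0)=0; Z[3]=0
i=4: fresh scan; Z[4]=0
i=5: fresh scan; Z[5]=0
i=6: fresh scan; Z[6]=1 grow→box=[6,7)
i=7: fresh scan; Z[7]=0
i=8: fresh scan; Z[8]=0
i=9: fresh scan; Z[9]=0
i=10: fresh scan; Z[10]=2 grow→box=[10,12)
i=11: min(r-i=1, Z[1]=0)=0; Z[11]=0
i=12: fresh scan; Z[12]=0
i=13: fresh scan; Z[13]=0
i=14: fresh scan; Z[14]=0
i=15: fresh scan; Z[15]=1 grow→box=[15,16)
i=16: fresh scan; Z[16]=0
i=17: fresh scan; Z[17]=0
i=18: fresh scan; Z[18]=0
i=19: fresh scan; Z[19]=0
i=20: fresh scan; Z[20]=0
i=21: fresh scan; Z[21]=0
i=22: fresh scan; Z[22]=0
i=23: fresh scan; Z[23]=0
i=24: fresh scan; Z[24]=1 grow→box=[24,25)
i=25: fresh scan; Z[25]=0
i=26: fresh scan; Z[26]=2 grow→box=[26,28)
i=27: min(r-i=1, Z[1]=0)=0; Z[27]=0
i=28: fresh scan; Z[28]=0
i=29: fresh scan; Z[29]=0
i=30: fresh scan; Z[30]=0
i=31: fresh scan; Z[31]=1 grow→box=[31,32)
i=32: fresh scan; Z[32]=1 grow→box=[32,33)
i=33: fresh scan; Z[33]=0
i=34: fresh scan; Z[34]=0

[35, 0, 2, 0, 0, 0, 1, 0, 0, 0, 2, 0, 0, 0, 0, 1, 0, 0, 0, 0, 0, 0, 0, 0, 1, 0, 2, 0, 0, 0, 0, 1, 1, 0, 0]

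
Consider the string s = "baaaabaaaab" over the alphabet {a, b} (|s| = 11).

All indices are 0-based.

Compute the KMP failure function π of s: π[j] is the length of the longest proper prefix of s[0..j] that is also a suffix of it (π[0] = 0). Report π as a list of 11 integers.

[0, 0, 0, 0, 0, 1, 2, 3, 4, 5, 6]

π[0] = 0
j=1 s[j]='a': π[1]=0 (border '')
j=2 s[j]='a': π[2]=0 (border '')
j=3 s[j]='a': π[3]=0 (border '')
j=4 s[j]='a': π[4]=0 (border '')
j=5 s[j]='b': π[5]=1 (border 'b')
j=6 s[j]='a': π[6]=2 (border 'ba')
j=7 s[j]='a': π[7]=3 (border 'baa')
j=8 s[j]='a': π[8]=4 (border 'baaa')
j=9 s[j]='a': π[9]=5 (border 'baaaa')
j=10 s[j]='b': π[10]=6 (border 'baaaab')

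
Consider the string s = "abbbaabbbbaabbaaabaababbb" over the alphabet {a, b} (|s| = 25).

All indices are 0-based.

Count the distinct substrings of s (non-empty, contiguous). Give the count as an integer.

rank→(start, suffix):
  0 → (14, 'aaabaababbb')
  1 → (15, 'aabaababbb')
  2 → (18, 'aababbb')
  3 → (10, 'aabbaaabaababbb')
  4 → (4, 'aabbbbaabbaaabaababbb')
  5 → (16, 'abaababbb')
  6 → (19, 'ababbb')
  7 → (11, 'abbaaabaababbb')
  8 → (21, 'abbb')
  9 → (0, 'abbbaabbbbaabbaaabaababbb')
  10 → (5, 'abbbbaabbaaabaababbb')
  11 → (24, 'b')
  12 → (13, 'baaabaababbb')
  13 → (17, 'baababbb')
  14 → (9, 'baabbaaabaababbb')
  15 → (3, 'baabbbbaabbaaabaababbb')
  16 → (20, 'babbb')
  17 → (23, 'bb')
  18 → (12, 'bbaaabaababbb')
  19 → (8, 'bbaabbaaabaababbb')
  20 → (2, 'bbaabbbbaabbaaabaababbb')
  21 → (22, 'bbb')
  22 → (7, 'bbbaabbaaabaababbb')
  23 → (1, 'bbbaabbbbaabbaaabaababbb')
  24 → (6, 'bbbbaabbaaabaababbb')

SA = [14, 15, 18, 10, 4, 16, 19, 11, 21, 0, 5, 24, 13, 17, 9, 3, 20, 23, 12, 8, 2, 22, 7, 1, 6]
rank  pair      lcp
   1  s[14:],s[15:]  2  'aa'
   2  s[15:],s[18:]  4  'aaba'
   3  s[18:],s[10:]  3  'aab'
   4  s[10:],s[4:]  4  'aabb'
   5  s[4:],s[16:]  1  'a'
   6  s[16:],s[19:]  3  'aba'
   7  s[19:],s[11:]  2  'ab'
   8  s[11:],s[21:]  3  'abb'
   9  s[21:],s[0:]  4  'abbb'
  10  s[0:],s[5:]  4  'abbb'
  11  s[5:],s[24:]  0  ''
  12  s[24:],s[13:]  1  'b'
  13  s[13:],s[17:]  3  'baa'
  14  s[17:],s[9:]  4  'baab'
  15  s[9:],s[3:]  5  'baabb'
  16  s[3:],s[20:]  2  'ba'
  17  s[20:],s[23:]  1  'b'
  18  s[23:],s[12:]  2  'bb'
  19  s[12:],s[8:]  4  'bbaa'
  20  s[8:],s[2:]  6  'bbaabb'
  21  s[2:],s[22:]  2  'bb'
  22  s[22:],s[7:]  3  'bbb'
  23  s[7:],s[1:]  7  'bbbaabb'
  24  s[1:],s[6:]  3  'bbb'

n(n+1)/2 = 25·26/2 = 325
Σ LCP = 0 + 2 + 4 + 3 + 4 + 1 + 3 + 2 + 3 + 4 + 4 + 0 + 1 + 3 + 4 + 5 + 2 + 1 + 2 + 4 + 6 + 2 + 3 + 7 + 3 = 73
distinct = 325 − 73 = 252

252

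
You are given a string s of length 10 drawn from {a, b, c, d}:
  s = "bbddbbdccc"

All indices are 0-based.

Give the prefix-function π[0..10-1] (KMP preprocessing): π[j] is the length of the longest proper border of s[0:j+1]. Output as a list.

[0, 1, 0, 0, 1, 2, 3, 0, 0, 0]

π[0] = 0
j=1 s[j]='b': π[1]=1 (border 'b')
j=2 s[j]='d': k: 1→0; π[2]=0 (border '')
j=3 s[j]='d': π[3]=0 (border '')
j=4 s[j]='b': π[4]=1 (border 'b')
j=5 s[j]='b': π[5]=2 (border 'bb')
j=6 s[j]='d': π[6]=3 (border 'bbd')
j=7 s[j]='c': k: 3→0; π[7]=0 (border '')
j=8 s[j]='c': π[8]=0 (border '')
j=9 s[j]='c': π[9]=0 (border '')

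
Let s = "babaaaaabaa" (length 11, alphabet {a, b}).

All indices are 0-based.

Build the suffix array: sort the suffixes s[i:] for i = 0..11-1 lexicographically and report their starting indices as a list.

rank→(start, suffix):
  0 → (10, 'a')
  1 → (9, 'aa')
  2 → (3, 'aaaaabaa')
  3 → (4, 'aaaabaa')
  4 → (5, 'aaabaa')
  5 → (6, 'aabaa')
  6 → (7, 'abaa')
  7 → (1, 'abaaaaabaa')
  8 → (8, 'baa')
  9 → (2, 'baaaaabaa')
  10 → (0, 'babaaaaabaa')

[10, 9, 3, 4, 5, 6, 7, 1, 8, 2, 0]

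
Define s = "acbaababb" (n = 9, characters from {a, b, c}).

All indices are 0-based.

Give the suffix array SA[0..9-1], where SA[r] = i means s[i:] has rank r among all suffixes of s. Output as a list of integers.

[3, 4, 6, 0, 8, 2, 5, 7, 1]

rank | idx | suffix
   0 |   3 | aababb
   1 |   4 | ababb
   2 |   6 | abb
   3 |   0 | acbaababb
   4 |   8 | b
   5 |   2 | baababb
   6 |   5 | babb
   7 |   7 | bb
   8 |   1 | cbaababb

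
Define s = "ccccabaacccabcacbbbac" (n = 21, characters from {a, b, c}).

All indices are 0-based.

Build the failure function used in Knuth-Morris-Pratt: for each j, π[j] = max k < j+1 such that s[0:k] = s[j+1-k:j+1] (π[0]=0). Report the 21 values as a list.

π[0] = 0
j=1 s[j]='c': π[1]=1 (border 'c')
j=2 s[j]='c': π[2]=2 (border 'cc')
j=3 s[j]='c': π[3]=3 (border 'ccc')
j=4 s[j]='a': k: 3→2→1→0; π[4]=0 (border '')
j=5 s[j]='b': π[5]=0 (border '')
j=6 s[j]='a': π[6]=0 (border '')
j=7 s[j]='a': π[7]=0 (border '')
j=8 s[j]='c': π[8]=1 (border 'c')
j=9 s[j]='c': π[9]=2 (border 'cc')
j=10 s[j]='c': π[10]=3 (border 'ccc')
j=11 s[j]='a': k: 3→2→1→0; π[11]=0 (border '')
j=12 s[j]='b': π[12]=0 (border '')
j=13 s[j]='c': π[13]=1 (border 'c')
j=14 s[j]='a': k: 1→0; π[14]=0 (border '')
j=15 s[j]='c': π[15]=1 (border 'c')
j=16 s[j]='b': k: 1→0; π[16]=0 (border '')
j=17 s[j]='b': π[17]=0 (border '')
j=18 s[j]='b': π[18]=0 (border '')
j=19 s[j]='a': π[19]=0 (border '')
j=20 s[j]='c': π[20]=1 (border 'c')

[0, 1, 2, 3, 0, 0, 0, 0, 1, 2, 3, 0, 0, 1, 0, 1, 0, 0, 0, 0, 1]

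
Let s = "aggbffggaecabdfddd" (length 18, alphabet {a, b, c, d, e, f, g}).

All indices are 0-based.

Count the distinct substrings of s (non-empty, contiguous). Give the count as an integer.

158

rank | idx | suffix
   0 |  11 | abdfddd
   1 |   8 | aecabdfddd
   2 |   0 | aggbffggaecabdfddd
   3 |  12 | bdfddd
   4 |   3 | bffggaecabdfddd
   5 |  10 | cabdfddd
   6 |  17 | d
   7 |  16 | dd
   8 |  15 | ddd
   9 |  13 | dfddd
  10 |   9 | ecabdfddd
  11 |  14 | fddd
  12 |   4 | ffggaecabdfddd
  13 |   5 | fggaecabdfddd
  14 |   7 | gaecabdfddd
  15 |   2 | gbffggaecabdfddd
  16 |   6 | ggaecabdfddd
  17 |   1 | ggbffggaecabdfddd

SA = [11, 8, 0, 12, 3, 10, 17, 16, 15, 13, 9, 14, 4, 5, 7, 2, 6, 1]
i: (SA[i-1],SA[i]) lcp shared
  1: (11,8) 1 'a'
  2: (8,0) 1 'a'
  3: (0,12) 0 ''
  4: (12,3) 1 'b'
  5: (3,10) 0 ''
  6: (10,17) 0 ''
  7: (17,16) 1 'd'
  8: (16,15) 2 'dd'
  9: (15,13) 1 'd'
  10: (13,9) 0 ''
  11: (9,14) 0 ''
  12: (14,4) 1 'f'
  13: (4,5) 1 'f'
  14: (5,7) 0 ''
  15: (7,2) 1 'g'
  16: (2,6) 1 'g'
  17: (6,1) 2 'gg'

n(n+1)/2 = 18·19/2 = 171
Σ LCP = 0 + 1 + 1 + 0 + 1 + 0 + 0 + 1 + 2 + 1 + 0 + 0 + 1 + 1 + 0 + 1 + 1 + 2 = 13
distinct = 171 − 13 = 158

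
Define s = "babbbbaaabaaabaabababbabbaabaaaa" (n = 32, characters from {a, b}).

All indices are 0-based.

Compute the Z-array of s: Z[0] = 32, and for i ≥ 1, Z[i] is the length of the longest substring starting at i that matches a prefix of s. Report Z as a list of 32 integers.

[32, 0, 1, 1, 1, 2, 0, 0, 0, 2, 0, 0, 0, 2, 0, 0, 3, 0, 4, 0, 1, 4, 0, 1, 2, 0, 0, 2, 0, 0, 0, 0]

Z[0]=32
i=1: i≥r, start 0; Z[1]=0
i=2: i≥r, start 0; Z[2]=1 grow→box=[2,3)
i=3: i≥r, start 0; Z[3]=1 grow→box=[3,4)
i=4: i≥r, start 0; Z[4]=1 grow→box=[4,5)
i=5: i≥r, start 0; Z[5]=2 grow→box=[5,7)
i=6: min(r-i=1, Z[1]=0)=0; Z[6]=0
i=7: i≥r, start 0; Z[7]=0
i=8: i≥r, start 0; Z[8]=0
i=9: i≥r, start 0; Z[9]=2 grow→box=[9,11)
i=10: min(r-i=1, Z[1]=0)=0; Z[10]=0
i=11: i≥r, start 0; Z[11]=0
i=12: i≥r, start 0; Z[12]=0
i=13: i≥r, start 0; Z[13]=2 grow→box=[13,15)
i=14: min(r-i=1, Z[1]=0)=0; Z[14]=0
i=15: i≥r, start 0; Z[15]=0
i=16: i≥r, start 0; Z[16]=3 grow→box=[16,19)
i=17: min(r-i=2, Z[1]=0)=0; Z[17]=0
i=18: min(r-i=1, Z[2]=1)=1; Z[18]=4 grow→box=[18,22)
i=19: min(r-i=3, Z[1]=0)=0; Z[19]=0
i=20: min(r-i=2, Z[2]=1)=1; Z[20]=1
i=21: min(r-i=1, Z[3]=1)=1; Z[21]=4 grow→box=[21,25)
i=22: min(r-i=3, Z[1]=0)=0; Z[22]=0
i=23: min(r-i=2, Z[2]=1)=1; Z[23]=1
i=24: min(r-i=1, Z[3]=1)=1; Z[24]=2 grow→box=[24,26)
i=25: min(r-i=1, Z[1]=0)=0; Z[25]=0
i=26: i≥r, start 0; Z[26]=0
i=27: i≥r, start 0; Z[27]=2 grow→box=[27,29)
i=28: min(r-i=1, Z[1]=0)=0; Z[28]=0
i=29: i≥r, start 0; Z[29]=0
i=30: i≥r, start 0; Z[30]=0
i=31: i≥r, start 0; Z[31]=0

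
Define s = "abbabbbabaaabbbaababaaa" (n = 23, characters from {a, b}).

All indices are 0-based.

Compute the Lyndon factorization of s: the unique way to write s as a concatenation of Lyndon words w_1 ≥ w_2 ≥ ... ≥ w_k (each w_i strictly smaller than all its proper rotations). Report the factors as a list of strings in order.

["abbabbb", "ab", "aaabbbaabab", "a", "a", "a"]

emit factor 1: 'abbabbb' (i=0, period=7)
emit factor 2: 'ab' (i=7, period=2)
emit factor 3: 'aaabbbaabab' (i=9, period=11)
emit factor 4: 'a' (i=20, period=1)
emit factor 5: 'a' (i=21, period=1)
emit factor 6: 'a' (i=22, period=1)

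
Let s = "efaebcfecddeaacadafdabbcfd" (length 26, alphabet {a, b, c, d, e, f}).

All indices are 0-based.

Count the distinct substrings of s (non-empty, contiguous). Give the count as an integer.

rank→(start, suffix):
  0 → (12, 'aacadafdabbcfd')
  1 → (20, 'abbcfd')
  2 → (13, 'acadafdabbcfd')
  3 → (15, 'adafdabbcfd')
  4 → (2, 'aebcfecddeaacadafdabbcfd')
  5 → (17, 'afdabbcfd')
  6 → (21, 'bbcfd')
  7 → (22, 'bcfd')
  8 → (4, 'bcfecddeaacadafdabbcfd')
  9 → (14, 'cadafdabbcfd')
  10 → (8, 'cddeaacadafdabbcfd')
  11 → (23, 'cfd')
  12 → (5, 'cfecddeaacadafdabbcfd')
  13 → (25, 'd')
  14 → (19, 'dabbcfd')
  15 → (16, 'dafdabbcfd')
  16 → (9, 'ddeaacadafdabbcfd')
  17 → (10, 'deaacadafdabbcfd')
  18 → (11, 'eaacadafdabbcfd')
  19 → (3, 'ebcfecddeaacadafdabbcfd')
  20 → (7, 'ecddeaacadafdabbcfd')
  21 → (0, 'efaebcfecddeaacadafdabbcfd')
  22 → (1, 'faebcfecddeaacadafdabbcfd')
  23 → (24, 'fd')
  24 → (18, 'fdabbcfd')
  25 → (6, 'fecddeaacadafdabbcfd')

SA = [12, 20, 13, 15, 2, 17, 21, 22, 4, 14, 8, 23, 5, 25, 19, 16, 9, 10, 11, 3, 7, 0, 1, 24, 18, 6]
rank  pair      lcp
   1  s[12:],s[20:]  1  'a'
   2  s[20:],s[13:]  1  'a'
   3  s[13:],s[15:]  1  'a'
   4  s[15:],s[2:]  1  'a'
   5  s[2:],s[17:]  1  'a'
   6  s[17:],s[21:]  0  ''
   7  s[21:],s[22:]  1  'b'
   8  s[22:],s[4:]  3  'bcf'
   9  s[4:],s[14:]  0  ''
  10  s[14:],s[8:]  1  'c'
  11  s[8:],s[23:]  1  'c'
  12  s[23:],s[5:]  2  'cf'
  13  s[5:],s[25:]  0  ''
  14  s[25:],s[19:]  1  'd'
  15  s[19:],s[16:]  2  'da'
  16  s[16:],s[9:]  1  'd'
  17  s[9:],s[10:]  1  'd'
  18  s[10:],s[11:]  0  ''
  19  s[11:],s[3:]  1  'e'
  20  s[3:],s[7:]  1  'e'
  21  s[7:],s[0:]  1  'e'
  22  s[0:],s[1:]  0  ''
  23  s[1:],s[24:]  1  'f'
  24  s[24:],s[18:]  2  'fd'
  25  s[18:],s[6:]  1  'f'

n(n+1)/2 = 26·27/2 = 351
Σ LCP = 0 + 1 + 1 + 1 + 1 + 1 + 0 + 1 + 3 + 0 + 1 + 1 + 2 + 0 + 1 + 2 + 1 + 1 + 0 + 1 + 1 + 1 + 0 + 1 + 2 + 1 = 25
distinct = 351 − 25 = 326

326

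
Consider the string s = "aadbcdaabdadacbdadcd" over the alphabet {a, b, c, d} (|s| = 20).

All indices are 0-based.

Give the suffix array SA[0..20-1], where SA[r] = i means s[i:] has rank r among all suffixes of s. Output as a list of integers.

rank→(start, suffix):
  0 → (6, 'aabdadacbdadcd')
  1 → (0, 'aadbcdaabdadacbdadcd')
  2 → (7, 'abdadacbdadcd')
  3 → (12, 'acbdadcd')
  4 → (10, 'adacbdadcd')
  5 → (1, 'adbcdaabdadacbdadcd')
  6 → (16, 'adcd')
  7 → (3, 'bcdaabdadacbdadcd')
  8 → (8, 'bdadacbdadcd')
  9 → (14, 'bdadcd')
  10 → (13, 'cbdadcd')
  11 → (18, 'cd')
  12 → (4, 'cdaabdadacbdadcd')
  13 → (19, 'd')
  14 → (5, 'daabdadacbdadcd')
  15 → (11, 'dacbdadcd')
  16 → (9, 'dadacbdadcd')
  17 → (15, 'dadcd')
  18 → (2, 'dbcdaabdadacbdadcd')
  19 → (17, 'dcd')

[6, 0, 7, 12, 10, 1, 16, 3, 8, 14, 13, 18, 4, 19, 5, 11, 9, 15, 2, 17]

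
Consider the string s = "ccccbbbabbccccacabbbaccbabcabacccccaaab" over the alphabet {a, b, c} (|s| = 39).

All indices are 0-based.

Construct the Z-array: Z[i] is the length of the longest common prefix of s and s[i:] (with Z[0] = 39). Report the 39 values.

Z[0]=39
i=1: outside box; Z[1]=3 grow→box=[1,4)
i=2: min(r-i=2, Z[1]=3)=2; Z[2]=2
i=3: min(r-i=1, Z[2]=2)=1; Z[3]=1
i=4: outside box; Z[4]=0
i=5: outside box; Z[5]=0
i=6: outside box; Z[6]=0
i=7: outside box; Z[7]=0
i=8: outside box; Z[8]=0
i=9: outside box; Z[9]=0
i=10: outside box; Z[10]=4 grow→box=[10,14)
i=11: min(r-i=3, Z[1]=3)=3; Z[11]=3
i=12: min(r-i=2, Z[2]=2)=2; Z[12]=2
i=13: min(r-i=1, Z[3]=1)=1; Z[13]=1
i=14: outside box; Z[14]=0
i=15: outside box; Z[15]=1 grow→box=[15,16)
i=16: outside box; Z[16]=0
i=17: outside box; Z[17]=0
i=18: outside box; Z[18]=0
i=19: outside box; Z[19]=0
i=20: outside box; Z[20]=0
i=21: outside box; Z[21]=2 grow→box=[21,23)
i=22: min(r-i=1, Z[1]=3)=1; Z[22]=1
i=23: outside box; Z[23]=0
i=24: outside box; Z[24]=0
i=25: outside box; Z[25]=0
i=26: outside box; Z[26]=1 grow→box=[26,27)
i=27: outside box; Z[27]=0
i=28: outside box; Z[28]=0
i=29: outside box; Z[29]=0
i=30: outside box; Z[30]=4 grow→box=[30,34)
i=31: min(r-i=3, Z[1]=3)=3; Z[31]=4 grow→box=[31,35)
i=32: min(r-i=3, Z[1]=3)=3; Z[32]=3
i=33: min(r-i=2, Z[2]=2)=2; Z[33]=2
i=34: min(r-i=1, Z[3]=1)=1; Z[34]=1
i=35: outside box; Z[35]=0
i=36: outside box; Z[36]=0
i=37: outside box; Z[37]=0
i=38: outside box; Z[38]=0

[39, 3, 2, 1, 0, 0, 0, 0, 0, 0, 4, 3, 2, 1, 0, 1, 0, 0, 0, 0, 0, 2, 1, 0, 0, 0, 1, 0, 0, 0, 4, 4, 3, 2, 1, 0, 0, 0, 0]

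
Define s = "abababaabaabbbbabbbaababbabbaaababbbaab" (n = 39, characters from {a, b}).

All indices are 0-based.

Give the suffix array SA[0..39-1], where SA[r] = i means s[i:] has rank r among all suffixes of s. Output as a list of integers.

[28, 36, 6, 19, 29, 9, 37, 4, 7, 2, 0, 20, 30, 25, 22, 32, 15, 10, 38, 27, 35, 5, 18, 8, 3, 1, 24, 21, 31, 14, 26, 34, 17, 23, 13, 33, 16, 12, 11]

rank→(start, suffix):
  0 → (28, 'aaababbbaab')
  1 → (36, 'aab')
  2 → (6, 'aabaabbbbabbbaababbabbaaababbbaab')
  3 → (19, 'aababbabbaaababbbaab')
  4 → (29, 'aababbbaab')
  5 → (9, 'aabbbbabbbaababbabbaaababbbaab')
  6 → (37, 'ab')
  7 → (4, 'abaabaabbbbabbbaababbabbaaababbbaab')
  8 → (7, 'abaabbbbabbbaababbabbaaababbbaab')
  9 → (2, 'ababaabaabbbbabbbaababbabbaaababbbaab')
  10 → (0, 'abababaabaabbbbabbbaababbabbaaababbbaab')
  11 → (20, 'ababbabbaaababbbaab')
  12 → (30, 'ababbbaab')
  13 → (25, 'abbaaababbbaab')
  14 → (22, 'abbabbaaababbbaab')
  15 → (32, 'abbbaab')
  16 → (15, 'abbbaababbabbaaababbbaab')
  17 → (10, 'abbbbabbbaababbabbaaababbbaab')
  18 → (38, 'b')
  19 → (27, 'baaababbbaab')
  20 → (35, 'baab')
  21 → (5, 'baabaabbbbabbbaababbabbaaababbbaab')
  22 → (18, 'baababbabbaaababbbaab')
  23 → (8, 'baabbbbabbbaababbabbaaababbbaab')
  24 → (3, 'babaabaabbbbabbbaababbabbaaababbbaab')
  25 → (1, 'bababaabaabbbbabbbaababbabbaaababbbaab')
  26 → (24, 'babbaaababbbaab')
  27 → (21, 'babbabbaaababbbaab')
  28 → (31, 'babbbaab')
  29 → (14, 'babbbaababbabbaaababbbaab')
  30 → (26, 'bbaaababbbaab')
  31 → (34, 'bbaab')
  32 → (17, 'bbaababbabbaaababbbaab')
  33 → (23, 'bbabbaaababbbaab')
  34 → (13, 'bbabbbaababbabbaaababbbaab')
  35 → (33, 'bbbaab')
  36 → (16, 'bbbaababbabbaaababbbaab')
  37 → (12, 'bbbabbbaababbabbaaababbbaab')
  38 → (11, 'bbbbabbbaababbabbaaababbbaab')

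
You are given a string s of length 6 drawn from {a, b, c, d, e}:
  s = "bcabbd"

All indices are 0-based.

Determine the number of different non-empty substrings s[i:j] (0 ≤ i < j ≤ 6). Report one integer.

sorted suffixes:
  #0 SA[0]=2  'abbd'
  #1 SA[1]=3  'bbd'
  #2 SA[2]=0  'bcabbd'
  #3 SA[3]=4  'bd'
  #4 SA[4]=1  'cabbd'
  #5 SA[5]=5  'd'

SA = [2, 3, 0, 4, 1, 5]
i: (SA[i-1],SA[i]) lcp shared
  1: (2,3) 0 ''
  2: (3,0) 1 'b'
  3: (0,4) 1 'b'
  4: (4,1) 0 ''
  5: (1,5) 0 ''

n(n+1)/2 = 6·7/2 = 21
Σ LCP = 0 + 0 + 1 + 1 + 0 + 0 = 2
distinct = 21 − 2 = 19

19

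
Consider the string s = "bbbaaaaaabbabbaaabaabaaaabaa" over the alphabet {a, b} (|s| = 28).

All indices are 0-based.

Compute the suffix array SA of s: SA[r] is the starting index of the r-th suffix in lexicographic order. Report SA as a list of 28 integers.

rank→(start, suffix):
  0 → (27, 'a')
  1 → (26, 'aa')
  2 → (3, 'aaaaaabbabbaaabaabaaaabaa')
  3 → (4, 'aaaaabbabbaaabaabaaaabaa')
  4 → (21, 'aaaabaa')
  5 → (5, 'aaaabbabbaaabaabaaaabaa')
  6 → (22, 'aaabaa')
  7 → (14, 'aaabaabaaaabaa')
  8 → (6, 'aaabbabbaaabaabaaaabaa')
  9 → (23, 'aabaa')
  10 → (18, 'aabaaaabaa')
  11 → (15, 'aabaabaaaabaa')
  12 → (7, 'aabbabbaaabaabaaaabaa')
  13 → (24, 'abaa')
  14 → (19, 'abaaaabaa')
  15 → (16, 'abaabaaaabaa')
  16 → (11, 'abbaaabaabaaaabaa')
  17 → (8, 'abbabbaaabaabaaaabaa')
  18 → (25, 'baa')
  19 → (2, 'baaaaaabbabbaaabaabaaaabaa')
  20 → (20, 'baaaabaa')
  21 → (13, 'baaabaabaaaabaa')
  22 → (17, 'baabaaaabaa')
  23 → (10, 'babbaaabaabaaaabaa')
  24 → (1, 'bbaaaaaabbabbaaabaabaaaabaa')
  25 → (12, 'bbaaabaabaaaabaa')
  26 → (9, 'bbabbaaabaabaaaabaa')
  27 → (0, 'bbbaaaaaabbabbaaabaabaaaabaa')

[27, 26, 3, 4, 21, 5, 22, 14, 6, 23, 18, 15, 7, 24, 19, 16, 11, 8, 25, 2, 20, 13, 17, 10, 1, 12, 9, 0]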